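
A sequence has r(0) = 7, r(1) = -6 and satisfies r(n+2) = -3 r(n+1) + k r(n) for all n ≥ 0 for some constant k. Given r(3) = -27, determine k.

r(2) = 18 + 7k
r(3) = -54 - 27k
So -54 - 27k = -27, giving k = -1.

-1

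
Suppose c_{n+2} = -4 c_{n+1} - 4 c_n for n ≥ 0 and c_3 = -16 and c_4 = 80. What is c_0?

-7

Rearranging, c_{n-2} = (c_n + 4 c_{n-1}) / -4.
c_2 = (80 + 4·(-16)) / -4 = 16/-4 = -4
c_1 = (-16 + 4·(-4)) / -4 = -32/-4 = 8
c_0 = (-4 + 4·8) / -4 = 28/-4 = -7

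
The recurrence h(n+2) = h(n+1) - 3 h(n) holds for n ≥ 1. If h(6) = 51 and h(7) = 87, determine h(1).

Rearranging, h(n-2) = (h(n) - h(n-1)) / -3.
h(5) = (87 - 51) / -3 = 36/-3 = -12
h(4) = (51 - (-12)) / -3 = 63/-3 = -21
h(3) = (-12 - (-21)) / -3 = 9/-3 = -3
h(2) = (-21 - (-3)) / -3 = -18/-3 = 6
h(1) = (-3 - 6) / -3 = -9/-3 = 3

3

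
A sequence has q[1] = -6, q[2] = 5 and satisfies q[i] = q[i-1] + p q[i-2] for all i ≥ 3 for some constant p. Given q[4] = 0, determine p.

q[3] = 5 - 6p
q[4] = 5 - p
So 5 - p = 0, giving p = 5.

5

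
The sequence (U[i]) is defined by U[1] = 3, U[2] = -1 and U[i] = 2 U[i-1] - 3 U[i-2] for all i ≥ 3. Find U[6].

47

U[3] = 2·(-1) - 3·3 = -11
U[4] = 2·(-11) - 3·(-1) = -19
U[5] = 2·(-19) - 3·(-11) = -5
U[6] = 2·(-5) - 3·(-19) = 47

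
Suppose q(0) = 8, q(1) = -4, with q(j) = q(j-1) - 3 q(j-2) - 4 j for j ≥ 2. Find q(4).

56

q(2) = (-4) - 3(8) - 8 = -36
q(3) = (-36) - 3(-4) - 12 = -36
q(4) = (-36) - 3(-36) - 16 = 56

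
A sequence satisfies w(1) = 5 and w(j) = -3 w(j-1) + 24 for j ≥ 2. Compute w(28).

7625597484993

The fixed point is 24/(1 + 3) = 6, so w(j) - 6 = -3(w(j-1) - 6).
Hence w(j) = -1·(-3)^{j-1} + 6.
w(28) = -1·(-3)^{27} + 6 = -1·-7625597484987 + 6 = 7625597484993.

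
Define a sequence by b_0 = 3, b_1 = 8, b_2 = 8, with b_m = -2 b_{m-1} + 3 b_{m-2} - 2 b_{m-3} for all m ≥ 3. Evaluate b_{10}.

4652

b_3 = -2(8) + 3(8) - 2(3) = 2
b_4 = -2(2) + 3(8) - 2(8) = 4
b_5 = -2(4) + 3(2) - 2(8) = -18
b_6 = -2(-18) + 3(4) - 2(2) = 44
b_7 = -2(44) + 3(-18) - 2(4) = -150
b_8 = -2(-150) + 3(44) - 2(-18) = 468
b_9 = -2(468) + 3(-150) - 2(44) = -1474
b_{10} = -2(-1474) + 3(468) - 2(-150) = 4652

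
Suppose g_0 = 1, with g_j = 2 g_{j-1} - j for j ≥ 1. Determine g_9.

-501

g_1 = 2·1 - 1 = 1
g_2 = 2·1 - 2 = 0
g_3 = 2·0 - 3 = -3
g_4 = 2·(-3) - 4 = -10
g_5 = 2·(-10) - 5 = -25
g_6 = 2·(-25) - 6 = -56
g_7 = 2·(-56) - 7 = -119
g_8 = 2·(-119) - 8 = -246
g_9 = 2·(-246) - 9 = -501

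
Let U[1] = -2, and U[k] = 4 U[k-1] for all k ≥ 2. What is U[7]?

U[2] = 4(-2) = -8
U[3] = 4(-8) = -32
U[4] = 4(-32) = -128
U[5] = 4(-128) = -512
U[6] = 4(-512) = -2048
U[7] = 4(-2048) = -8192

-8192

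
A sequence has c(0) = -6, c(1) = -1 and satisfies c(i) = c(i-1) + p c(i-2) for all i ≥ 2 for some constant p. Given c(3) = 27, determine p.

-4

c(2) = -1 - 6p
c(3) = -1 - 7p
So -1 - 7p = 27, giving p = -4.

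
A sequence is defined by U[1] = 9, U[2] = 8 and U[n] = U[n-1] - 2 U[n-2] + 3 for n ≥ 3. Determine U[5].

-3

U[3] = 8 - 2*9 + 3 = -7
U[4] = (-7) - 2*8 + 3 = -20
U[5] = (-20) - 2*(-7) + 3 = -3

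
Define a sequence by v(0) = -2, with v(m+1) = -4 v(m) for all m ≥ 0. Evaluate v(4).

-512

v(1) = -4·(-2) = 8
v(2) = -4·8 = -32
v(3) = -4·(-32) = 128
v(4) = -4·128 = -512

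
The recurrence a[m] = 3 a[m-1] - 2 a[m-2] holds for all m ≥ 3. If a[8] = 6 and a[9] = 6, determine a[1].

6

Rearranging, a[m-2] = (a[m] - 3 a[m-1]) / -2.
a[7] = (6 - 3(6)) / -2 = -12/-2 = 6
a[6] = (6 - 3(6)) / -2 = -12/-2 = 6
a[5] = (6 - 3(6)) / -2 = -12/-2 = 6
a[4] = (6 - 3(6)) / -2 = -12/-2 = 6
a[3] = (6 - 3(6)) / -2 = -12/-2 = 6
a[2] = (6 - 3(6)) / -2 = -12/-2 = 6
a[1] = (6 - 3(6)) / -2 = -12/-2 = 6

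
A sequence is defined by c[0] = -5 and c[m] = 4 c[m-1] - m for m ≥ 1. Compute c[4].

-1392

c[1] = 4*(-5) - 1 = -21
c[2] = 4*(-21) - 2 = -86
c[3] = 4*(-86) - 3 = -347
c[4] = 4*(-347) - 4 = -1392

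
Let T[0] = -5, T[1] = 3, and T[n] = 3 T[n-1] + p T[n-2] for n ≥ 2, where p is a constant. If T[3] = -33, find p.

T[2] = 9 - 5p
T[3] = 27 - 12p
So 27 - 12p = -33, giving p = 5.

5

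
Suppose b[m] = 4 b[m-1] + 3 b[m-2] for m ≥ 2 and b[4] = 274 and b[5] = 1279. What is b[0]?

Rearranging, b[m-2] = (b[m] - 4 b[m-1]) / 3.
b[3] = (1279 - 4*274) / 3 = 183/3 = 61
b[2] = (274 - 4*61) / 3 = 30/3 = 10
b[1] = (61 - 4*10) / 3 = 21/3 = 7
b[0] = (10 - 4*7) / 3 = -18/3 = -6

-6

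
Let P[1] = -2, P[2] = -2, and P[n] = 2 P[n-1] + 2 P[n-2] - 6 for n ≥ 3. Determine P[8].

-2270

P[3] = 2*(-2) + 2*(-2) - 6 = -14
P[4] = 2*(-14) + 2*(-2) - 6 = -38
P[5] = 2*(-38) + 2*(-14) - 6 = -110
P[6] = 2*(-110) + 2*(-38) - 6 = -302
P[7] = 2*(-302) + 2*(-110) - 6 = -830
P[8] = 2*(-830) + 2*(-302) - 6 = -2270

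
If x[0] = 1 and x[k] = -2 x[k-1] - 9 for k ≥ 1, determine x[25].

The fixed point is -9/(1 + 2) = -3, so x[k] + 3 = -2(x[k-1] + 3).
Hence x[k] = 4·(-2)^k - 3.
x[25] = 4·(-2)^{25} - 3 = 4·-33554432 - 3 = -134217731.

-134217731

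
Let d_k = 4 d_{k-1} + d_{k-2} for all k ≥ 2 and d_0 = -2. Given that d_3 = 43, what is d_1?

Let d_1 = x.
d_2 = -2 + 4x
d_3 = -8 + 17x
So -8 + 17x = 43, giving x = 3.

3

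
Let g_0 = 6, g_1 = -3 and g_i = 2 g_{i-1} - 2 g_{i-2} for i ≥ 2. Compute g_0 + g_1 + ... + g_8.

231

g_2 = 2·(-3) - 2·6 = -18
g_3 = 2·(-18) - 2·(-3) = -30
g_4 = 2·(-30) - 2·(-18) = -24
g_5 = 2·(-24) - 2·(-30) = 12
g_6 = 2·12 - 2·(-24) = 72
g_7 = 2·72 - 2·12 = 120
g_8 = 2·120 - 2·72 = 96
Sum = 6 + (-3) + (-18) + (-30) + (-24) + 12 + 72 + 120 + 96 = 231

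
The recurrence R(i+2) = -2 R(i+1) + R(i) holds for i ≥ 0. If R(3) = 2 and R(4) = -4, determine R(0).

Rearranging, R(i-2) = R(i) + 2 R(i-1).
R(2) = -4 + 2·2 = 0
R(1) = 2 + 2·0 = 2
R(0) = 0 + 2·2 = 4

4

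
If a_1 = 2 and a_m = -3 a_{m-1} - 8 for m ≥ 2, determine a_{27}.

10167463313314

The fixed point is -8/(1 + 3) = -2, so a_m + 2 = -3(a_{m-1} + 2).
Hence a_m = 4·(-3)^{m-1} - 2.
a_{27} = 4·(-3)^{26} - 2 = 4·2541865828329 - 2 = 10167463313314.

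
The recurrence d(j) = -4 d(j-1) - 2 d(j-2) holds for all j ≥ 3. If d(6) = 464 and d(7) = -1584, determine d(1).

Rearranging, d(j-2) = (d(j) + 4 d(j-1)) / -2.
d(5) = (-1584 + 4·464) / -2 = 272/-2 = -136
d(4) = (464 + 4·(-136)) / -2 = -80/-2 = 40
d(3) = (-136 + 4·40) / -2 = 24/-2 = -12
d(2) = (40 + 4·(-12)) / -2 = -8/-2 = 4
d(1) = (-12 + 4·4) / -2 = 4/-2 = -2

-2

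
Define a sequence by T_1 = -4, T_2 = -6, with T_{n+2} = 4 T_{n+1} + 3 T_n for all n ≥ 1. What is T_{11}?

T_3 = 4(-6) + 3(-4) = -36
T_4 = 4(-36) + 3(-6) = -162
T_5 = 4(-162) + 3(-36) = -756
T_6 = 4(-756) + 3(-162) = -3510
T_7 = 4(-3510) + 3(-756) = -16308
T_8 = 4(-16308) + 3(-3510) = -75762
T_9 = 4(-75762) + 3(-16308) = -351972
T_{10} = 4(-351972) + 3(-75762) = -1635174
T_{11} = 4(-1635174) + 3(-351972) = -7596612

-7596612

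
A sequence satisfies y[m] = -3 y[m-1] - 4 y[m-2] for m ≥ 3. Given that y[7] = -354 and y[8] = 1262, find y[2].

-2

Rearranging, y[m-2] = (y[m] + 3 y[m-1]) / -4.
y[6] = (1262 + 3*(-354)) / -4 = 200/-4 = -50
y[5] = (-354 + 3*(-50)) / -4 = -504/-4 = 126
y[4] = (-50 + 3*126) / -4 = 328/-4 = -82
y[3] = (126 + 3*(-82)) / -4 = -120/-4 = 30
y[2] = (-82 + 3*30) / -4 = 8/-4 = -2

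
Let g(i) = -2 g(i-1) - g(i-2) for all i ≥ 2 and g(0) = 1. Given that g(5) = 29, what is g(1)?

Let g(1) = w.
g(2) = -1 - 2w
g(3) = 2 + 3w
g(4) = -3 - 4w
g(5) = 4 + 5w
So 4 + 5w = 29, giving w = 5.

5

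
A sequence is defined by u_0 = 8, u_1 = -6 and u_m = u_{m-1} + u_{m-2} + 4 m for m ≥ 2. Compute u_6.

u_2 = (-6) + 8 + 8 = 10
u_3 = 10 + (-6) + 12 = 16
u_4 = 16 + 10 + 16 = 42
u_5 = 42 + 16 + 20 = 78
u_6 = 78 + 42 + 24 = 144

144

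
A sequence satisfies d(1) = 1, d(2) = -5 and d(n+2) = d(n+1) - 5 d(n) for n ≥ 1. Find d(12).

-18210

d(3) = (-5) - 5·1 = -10
d(4) = (-10) - 5·(-5) = 15
d(5) = 15 - 5·(-10) = 65
d(6) = 65 - 5·15 = -10
d(7) = (-10) - 5·65 = -335
d(8) = (-335) - 5·(-10) = -285
d(9) = (-285) - 5·(-335) = 1390
d(10) = 1390 - 5·(-285) = 2815
d(11) = 2815 - 5·1390 = -4135
d(12) = (-4135) - 5·2815 = -18210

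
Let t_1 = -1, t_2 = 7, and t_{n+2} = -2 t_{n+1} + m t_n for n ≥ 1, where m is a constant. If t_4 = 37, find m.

t_3 = -14 - m
t_4 = 28 + 9m
So 28 + 9m = 37, giving m = 1.

1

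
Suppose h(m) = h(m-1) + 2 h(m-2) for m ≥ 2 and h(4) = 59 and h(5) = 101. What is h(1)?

1

Rearranging, h(m-2) = (h(m) - h(m-1)) / 2.
h(3) = (101 - 59) / 2 = 42/2 = 21
h(2) = (59 - 21) / 2 = 38/2 = 19
h(1) = (21 - 19) / 2 = 2/2 = 1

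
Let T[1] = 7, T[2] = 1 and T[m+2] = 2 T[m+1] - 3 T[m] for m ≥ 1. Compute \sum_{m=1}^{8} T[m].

T[3] = 2·1 - 3·7 = -19
T[4] = 2·(-19) - 3·1 = -41
T[5] = 2·(-41) - 3·(-19) = -25
T[6] = 2·(-25) - 3·(-41) = 73
T[7] = 2·73 - 3·(-25) = 221
T[8] = 2·221 - 3·73 = 223
Sum = 7 + 1 + (-19) + (-41) + (-25) + 73 + 221 + 223 = 440

440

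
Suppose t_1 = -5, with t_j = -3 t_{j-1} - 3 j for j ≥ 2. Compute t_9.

-24201

t_2 = -3·(-5) - 6 = 9
t_3 = -3·9 - 9 = -36
t_4 = -3·(-36) - 12 = 96
t_5 = -3·96 - 15 = -303
t_6 = -3·(-303) - 18 = 891
t_7 = -3·891 - 21 = -2694
t_8 = -3·(-2694) - 24 = 8058
t_9 = -3·8058 - 27 = -24201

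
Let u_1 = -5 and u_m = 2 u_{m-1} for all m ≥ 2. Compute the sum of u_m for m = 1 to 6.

u_2 = 2·(-5) = -10
u_3 = 2·(-10) = -20
u_4 = 2·(-20) = -40
u_5 = 2·(-40) = -80
u_6 = 2·(-80) = -160
Sum = (-5) + (-10) + (-20) + (-40) + (-80) + (-160) = -315

-315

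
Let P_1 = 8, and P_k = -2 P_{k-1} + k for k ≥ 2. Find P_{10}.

P_2 = -2(8) + 2 = -14
P_3 = -2(-14) + 3 = 31
P_4 = -2(31) + 4 = -58
P_5 = -2(-58) + 5 = 121
P_6 = -2(121) + 6 = -236
P_7 = -2(-236) + 7 = 479
P_8 = -2(479) + 8 = -950
P_9 = -2(-950) + 9 = 1909
P_{10} = -2(1909) + 10 = -3808

-3808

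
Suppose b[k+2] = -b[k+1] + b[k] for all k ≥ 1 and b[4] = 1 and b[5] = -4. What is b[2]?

-2

Rearranging, b[k-2] = b[k] + b[k-1].
b[3] = -4 + 1 = -3
b[2] = 1 + (-3) = -2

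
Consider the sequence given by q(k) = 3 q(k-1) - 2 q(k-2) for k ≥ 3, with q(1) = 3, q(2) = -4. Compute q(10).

q(3) = 3*(-4) - 2*3 = -18
q(4) = 3*(-18) - 2*(-4) = -46
q(5) = 3*(-46) - 2*(-18) = -102
q(6) = 3*(-102) - 2*(-46) = -214
q(7) = 3*(-214) - 2*(-102) = -438
q(8) = 3*(-438) - 2*(-214) = -886
q(9) = 3*(-886) - 2*(-438) = -1782
q(10) = 3*(-1782) - 2*(-886) = -3574

-3574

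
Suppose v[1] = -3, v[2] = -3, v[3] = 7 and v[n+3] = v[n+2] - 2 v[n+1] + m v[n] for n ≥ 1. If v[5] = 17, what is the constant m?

-3

v[4] = 13 - 3m
v[5] = -1 - 6m
So -1 - 6m = 17, giving m = -3.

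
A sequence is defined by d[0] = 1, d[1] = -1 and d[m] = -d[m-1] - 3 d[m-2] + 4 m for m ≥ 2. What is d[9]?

d[2] = -(-1) - 3*1 + 8 = 6
d[3] = -6 - 3*(-1) + 12 = 9
d[4] = -9 - 3*6 + 16 = -11
d[5] = -(-11) - 3*9 + 20 = 4
d[6] = -4 - 3*(-11) + 24 = 53
d[7] = -53 - 3*4 + 28 = -37
d[8] = -(-37) - 3*53 + 32 = -90
d[9] = -(-90) - 3*(-37) + 36 = 237

237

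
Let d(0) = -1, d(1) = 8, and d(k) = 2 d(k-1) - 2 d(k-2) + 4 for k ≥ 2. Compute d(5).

d(2) = 2*8 - 2*(-1) + 4 = 22
d(3) = 2*22 - 2*8 + 4 = 32
d(4) = 2*32 - 2*22 + 4 = 24
d(5) = 2*24 - 2*32 + 4 = -12

-12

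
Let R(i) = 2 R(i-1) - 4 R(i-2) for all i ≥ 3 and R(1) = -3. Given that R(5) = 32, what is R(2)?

Let R(2) = z.
R(3) = 12 + 2z
R(4) = 24
R(5) = -8z
So -8z = 32, giving z = -4.

-4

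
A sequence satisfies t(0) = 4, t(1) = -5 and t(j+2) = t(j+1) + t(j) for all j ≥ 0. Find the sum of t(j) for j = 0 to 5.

-28

t(2) = (-5) + 4 = -1
t(3) = (-1) + (-5) = -6
t(4) = (-6) + (-1) = -7
t(5) = (-7) + (-6) = -13
Sum = 4 + (-5) + (-1) + (-6) + (-7) + (-13) = -28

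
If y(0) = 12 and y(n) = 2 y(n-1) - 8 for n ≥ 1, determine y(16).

262152

The fixed point is -8/(1 - 2) = 8, so y(n) - 8 = 2(y(n-1) - 8).
Hence y(n) = 4·2^n + 8.
y(16) = 4·2^{16} + 8 = 4·65536 + 8 = 262152.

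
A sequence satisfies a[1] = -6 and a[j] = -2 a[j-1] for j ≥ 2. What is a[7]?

a[2] = -2(-6) = 12
a[3] = -2(12) = -24
a[4] = -2(-24) = 48
a[5] = -2(48) = -96
a[6] = -2(-96) = 192
a[7] = -2(192) = -384

-384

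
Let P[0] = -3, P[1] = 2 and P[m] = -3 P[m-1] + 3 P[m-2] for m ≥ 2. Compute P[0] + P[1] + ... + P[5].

584

P[2] = -3·2 + 3·(-3) = -15
P[3] = -3·(-15) + 3·2 = 51
P[4] = -3·51 + 3·(-15) = -198
P[5] = -3·(-198) + 3·51 = 747
Sum = (-3) + 2 + (-15) + 51 + (-198) + 747 = 584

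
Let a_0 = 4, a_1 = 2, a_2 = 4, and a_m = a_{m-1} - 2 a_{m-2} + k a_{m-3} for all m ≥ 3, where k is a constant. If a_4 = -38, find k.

a_3 = 4k
a_4 = -8 + 6k
So -8 + 6k = -38, giving k = -5.

-5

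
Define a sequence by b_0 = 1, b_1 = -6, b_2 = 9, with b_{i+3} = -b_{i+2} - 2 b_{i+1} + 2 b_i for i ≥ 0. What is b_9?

b_3 = -9 - 2*(-6) + 2*1 = 5
b_4 = -5 - 2*9 + 2*(-6) = -35
b_5 = -(-35) - 2*5 + 2*9 = 43
b_6 = -43 - 2*(-35) + 2*5 = 37
b_7 = -37 - 2*43 + 2*(-35) = -193
b_8 = -(-193) - 2*37 + 2*43 = 205
b_9 = -205 - 2*(-193) + 2*37 = 255

255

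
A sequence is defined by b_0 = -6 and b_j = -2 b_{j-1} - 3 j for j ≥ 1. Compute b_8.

b_1 = -2(-6) - 3 = 9
b_2 = -2(9) - 6 = -24
b_3 = -2(-24) - 9 = 39
b_4 = -2(39) - 12 = -90
b_5 = -2(-90) - 15 = 165
b_6 = -2(165) - 18 = -348
b_7 = -2(-348) - 21 = 675
b_8 = -2(675) - 24 = -1374

-1374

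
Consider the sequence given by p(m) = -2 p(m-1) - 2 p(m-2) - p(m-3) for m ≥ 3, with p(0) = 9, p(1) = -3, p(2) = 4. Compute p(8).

4

p(3) = -2(4) - 2(-3) - 9 = -11
p(4) = -2(-11) - 2(4) - (-3) = 17
p(5) = -2(17) - 2(-11) - 4 = -16
p(6) = -2(-16) - 2(17) - (-11) = 9
p(7) = -2(9) - 2(-16) - 17 = -3
p(8) = -2(-3) - 2(9) - (-16) = 4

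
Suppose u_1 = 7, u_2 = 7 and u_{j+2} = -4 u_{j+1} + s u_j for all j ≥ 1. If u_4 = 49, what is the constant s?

u_3 = -28 + 7s
u_4 = 112 - 21s
So 112 - 21s = 49, giving s = 3.

3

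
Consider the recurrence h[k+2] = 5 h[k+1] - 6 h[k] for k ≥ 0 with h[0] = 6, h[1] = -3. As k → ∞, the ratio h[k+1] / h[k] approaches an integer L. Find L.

3

The characteristic equation is r^2 - 5r + 6 = 0, which factors as (r - 3)(r - 2) = 0.
So the roots are 3 and 2. Since |3| > |2| and the coefficient of 3^k is non-zero, the ratio tends to 3.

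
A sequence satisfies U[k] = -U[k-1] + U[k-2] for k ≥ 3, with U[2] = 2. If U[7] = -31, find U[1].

Let U[1] = v.
U[3] = -2 + v
U[4] = 4 - v
U[5] = -6 + 2v
U[6] = 10 - 3v
U[7] = -16 + 5v
So -16 + 5v = -31, giving v = -3.

-3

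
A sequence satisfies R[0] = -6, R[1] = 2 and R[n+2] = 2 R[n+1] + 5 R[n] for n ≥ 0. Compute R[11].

R[2] = 2*2 + 5*(-6) = -26
R[3] = 2*(-26) + 5*2 = -42
R[4] = 2*(-42) + 5*(-26) = -214
R[5] = 2*(-214) + 5*(-42) = -638
R[6] = 2*(-638) + 5*(-214) = -2346
R[7] = 2*(-2346) + 5*(-638) = -7882
R[8] = 2*(-7882) + 5*(-2346) = -27494
R[9] = 2*(-27494) + 5*(-7882) = -94398
R[10] = 2*(-94398) + 5*(-27494) = -326266
R[11] = 2*(-326266) + 5*(-94398) = -1124522

-1124522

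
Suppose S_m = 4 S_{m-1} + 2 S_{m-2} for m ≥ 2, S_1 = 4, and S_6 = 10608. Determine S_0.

Let S_0 = x.
S_2 = 16 + 2x
S_3 = 72 + 8x
S_4 = 320 + 36x
S_5 = 1424 + 160x
S_6 = 6336 + 712x
So 6336 + 712x = 10608, giving x = 6.

6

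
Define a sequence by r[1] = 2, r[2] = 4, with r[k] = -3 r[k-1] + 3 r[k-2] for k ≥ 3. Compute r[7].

r[3] = -3*4 + 3*2 = -6
r[4] = -3*(-6) + 3*4 = 30
r[5] = -3*30 + 3*(-6) = -108
r[6] = -3*(-108) + 3*30 = 414
r[7] = -3*414 + 3*(-108) = -1566

-1566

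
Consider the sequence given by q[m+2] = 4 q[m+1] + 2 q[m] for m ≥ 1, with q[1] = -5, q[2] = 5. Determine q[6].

980

q[3] = 4*5 + 2*(-5) = 10
q[4] = 4*10 + 2*5 = 50
q[5] = 4*50 + 2*10 = 220
q[6] = 4*220 + 2*50 = 980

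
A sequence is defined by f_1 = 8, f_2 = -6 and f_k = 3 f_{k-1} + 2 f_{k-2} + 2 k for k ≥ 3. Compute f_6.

154

f_3 = 3*(-6) + 2*8 + 6 = 4
f_4 = 3*4 + 2*(-6) + 8 = 8
f_5 = 3*8 + 2*4 + 10 = 42
f_6 = 3*42 + 2*8 + 12 = 154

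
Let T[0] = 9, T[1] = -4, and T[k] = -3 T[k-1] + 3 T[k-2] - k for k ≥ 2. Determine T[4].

485

T[2] = -3(-4) + 3(9) - 2 = 37
T[3] = -3(37) + 3(-4) - 3 = -126
T[4] = -3(-126) + 3(37) - 4 = 485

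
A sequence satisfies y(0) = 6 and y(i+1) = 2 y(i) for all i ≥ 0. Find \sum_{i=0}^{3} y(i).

y(1) = 2*6 = 12
y(2) = 2*12 = 24
y(3) = 2*24 = 48
Sum = 6 + 12 + 24 + 48 = 90

90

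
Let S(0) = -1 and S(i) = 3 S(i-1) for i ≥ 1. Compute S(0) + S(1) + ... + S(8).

S(1) = 3·(-1) = -3
S(2) = 3·(-3) = -9
S(3) = 3·(-9) = -27
S(4) = 3·(-27) = -81
S(5) = 3·(-81) = -243
S(6) = 3·(-243) = -729
S(7) = 3·(-729) = -2187
S(8) = 3·(-2187) = -6561
Sum = (-1) + (-3) + (-9) + (-27) + (-81) + (-243) + (-729) + (-2187) + (-6561) = -9841

-9841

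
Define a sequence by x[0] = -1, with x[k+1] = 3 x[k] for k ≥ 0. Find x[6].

-729

x[1] = 3*(-1) = -3
x[2] = 3*(-3) = -9
x[3] = 3*(-9) = -27
x[4] = 3*(-27) = -81
x[5] = 3*(-81) = -243
x[6] = 3*(-243) = -729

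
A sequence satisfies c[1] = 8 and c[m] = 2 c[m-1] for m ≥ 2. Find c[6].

256

c[2] = 2(8) = 16
c[3] = 2(16) = 32
c[4] = 2(32) = 64
c[5] = 2(64) = 128
c[6] = 2(128) = 256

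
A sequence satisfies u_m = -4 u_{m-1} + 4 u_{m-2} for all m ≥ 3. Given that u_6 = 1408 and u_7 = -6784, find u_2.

Rearranging, u_{m-2} = (u_m + 4 u_{m-1}) / 4.
u_5 = (-6784 + 4(1408)) / 4 = -1152/4 = -288
u_4 = (1408 + 4(-288)) / 4 = 256/4 = 64
u_3 = (-288 + 4(64)) / 4 = -32/4 = -8
u_2 = (64 + 4(-8)) / 4 = 32/4 = 8

8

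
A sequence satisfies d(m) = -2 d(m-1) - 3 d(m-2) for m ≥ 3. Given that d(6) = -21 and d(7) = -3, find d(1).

Rearranging, d(m-2) = (d(m) + 2 d(m-1)) / -3.
d(5) = (-3 + 2(-21)) / -3 = -45/-3 = 15
d(4) = (-21 + 2(15)) / -3 = 9/-3 = -3
d(3) = (15 + 2(-3)) / -3 = 9/-3 = -3
d(2) = (-3 + 2(-3)) / -3 = -9/-3 = 3
d(1) = (-3 + 2(3)) / -3 = 3/-3 = -1

-1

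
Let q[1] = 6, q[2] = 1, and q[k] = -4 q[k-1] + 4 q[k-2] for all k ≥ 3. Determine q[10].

-1001216

q[3] = -4·1 + 4·6 = 20
q[4] = -4·20 + 4·1 = -76
q[5] = -4·(-76) + 4·20 = 384
q[6] = -4·384 + 4·(-76) = -1840
q[7] = -4·(-1840) + 4·384 = 8896
q[8] = -4·8896 + 4·(-1840) = -42944
q[9] = -4·(-42944) + 4·8896 = 207360
q[10] = -4·207360 + 4·(-42944) = -1001216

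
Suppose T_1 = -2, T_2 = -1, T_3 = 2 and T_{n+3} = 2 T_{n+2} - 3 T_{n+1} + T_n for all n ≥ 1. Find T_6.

-7

T_4 = 2(2) - 3(-1) + (-2) = 5
T_5 = 2(5) - 3(2) + (-1) = 3
T_6 = 2(3) - 3(5) + 2 = -7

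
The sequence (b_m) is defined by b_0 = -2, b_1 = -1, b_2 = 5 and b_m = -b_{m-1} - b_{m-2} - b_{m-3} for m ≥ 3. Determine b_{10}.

b_3 = -5 - (-1) - (-2) = -2
b_4 = -(-2) - 5 - (-1) = -2
b_5 = -(-2) - (-2) - 5 = -1
b_6 = -(-1) - (-2) - (-2) = 5
b_7 = -5 - (-1) - (-2) = -2
b_8 = -(-2) - 5 - (-1) = -2
b_9 = -(-2) - (-2) - 5 = -1
b_{10} = -(-1) - (-2) - (-2) = 5

5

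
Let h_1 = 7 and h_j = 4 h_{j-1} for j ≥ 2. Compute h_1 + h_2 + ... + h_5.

h_2 = 4(7) = 28
h_3 = 4(28) = 112
h_4 = 4(112) = 448
h_5 = 4(448) = 1792
Sum = 7 + 28 + 112 + 448 + 1792 = 2387

2387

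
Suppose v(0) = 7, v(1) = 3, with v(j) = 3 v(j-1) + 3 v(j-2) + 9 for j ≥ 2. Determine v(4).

v(2) = 3·3 + 3·7 + 9 = 39
v(3) = 3·39 + 3·3 + 9 = 135
v(4) = 3·135 + 3·39 + 9 = 531

531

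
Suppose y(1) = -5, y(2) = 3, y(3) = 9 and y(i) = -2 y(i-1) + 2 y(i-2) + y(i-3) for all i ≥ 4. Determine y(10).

y(4) = -2(9) + 2(3) + (-5) = -17
y(5) = -2(-17) + 2(9) + 3 = 55
y(6) = -2(55) + 2(-17) + 9 = -135
y(7) = -2(-135) + 2(55) + (-17) = 363
y(8) = -2(363) + 2(-135) + 55 = -941
y(9) = -2(-941) + 2(363) + (-135) = 2473
y(10) = -2(2473) + 2(-941) + 363 = -6465

-6465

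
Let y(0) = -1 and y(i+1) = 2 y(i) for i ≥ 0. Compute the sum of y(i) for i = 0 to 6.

-127

y(1) = 2*(-1) = -2
y(2) = 2*(-2) = -4
y(3) = 2*(-4) = -8
y(4) = 2*(-8) = -16
y(5) = 2*(-16) = -32
y(6) = 2*(-32) = -64
Sum = (-1) + (-2) + (-4) + (-8) + (-16) + (-32) + (-64) = -127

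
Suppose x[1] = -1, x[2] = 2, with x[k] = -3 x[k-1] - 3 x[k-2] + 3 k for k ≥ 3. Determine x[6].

x[3] = -3(2) - 3(-1) + 9 = 6
x[4] = -3(6) - 3(2) + 12 = -12
x[5] = -3(-12) - 3(6) + 15 = 33
x[6] = -3(33) - 3(-12) + 18 = -45

-45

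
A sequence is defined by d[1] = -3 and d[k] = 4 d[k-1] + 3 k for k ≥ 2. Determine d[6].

-690

d[2] = 4(-3) + 6 = -6
d[3] = 4(-6) + 9 = -15
d[4] = 4(-15) + 12 = -48
d[5] = 4(-48) + 15 = -177
d[6] = 4(-177) + 18 = -690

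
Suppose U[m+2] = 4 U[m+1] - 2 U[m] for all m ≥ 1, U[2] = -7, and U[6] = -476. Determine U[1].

-7

Let U[1] = w.
U[3] = -28 - 2w
U[4] = -98 - 8w
U[5] = -336 - 28w
U[6] = -1148 - 96w
So -1148 - 96w = -476, giving w = -7.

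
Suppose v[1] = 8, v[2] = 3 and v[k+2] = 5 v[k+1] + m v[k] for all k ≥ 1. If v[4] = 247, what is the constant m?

v[3] = 15 + 8m
v[4] = 75 + 43m
So 75 + 43m = 247, giving m = 4.

4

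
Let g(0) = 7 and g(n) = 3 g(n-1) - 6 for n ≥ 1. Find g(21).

The fixed point is -6/(1 - 3) = 3, so g(n) - 3 = 3(g(n-1) - 3).
Hence g(n) = 4·3^n + 3.
g(21) = 4·3^{21} + 3 = 4·10460353203 + 3 = 41841412815.

41841412815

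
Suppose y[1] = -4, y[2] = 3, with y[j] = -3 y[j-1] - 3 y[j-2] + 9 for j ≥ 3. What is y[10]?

1008

y[3] = -3*3 - 3*(-4) + 9 = 12
y[4] = -3*12 - 3*3 + 9 = -36
y[5] = -3*(-36) - 3*12 + 9 = 81
y[6] = -3*81 - 3*(-36) + 9 = -126
y[7] = -3*(-126) - 3*81 + 9 = 144
y[8] = -3*144 - 3*(-126) + 9 = -45
y[9] = -3*(-45) - 3*144 + 9 = -288
y[10] = -3*(-288) - 3*(-45) + 9 = 1008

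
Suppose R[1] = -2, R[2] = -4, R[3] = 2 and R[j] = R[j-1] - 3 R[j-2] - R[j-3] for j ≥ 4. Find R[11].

R[4] = 2 - 3(-4) - (-2) = 16
R[5] = 16 - 3(2) - (-4) = 14
R[6] = 14 - 3(16) - 2 = -36
R[7] = (-36) - 3(14) - 16 = -94
R[8] = (-94) - 3(-36) - 14 = 0
R[9] = 0 - 3(-94) - (-36) = 318
R[10] = 318 - 3(0) - (-94) = 412
R[11] = 412 - 3(318) - 0 = -542

-542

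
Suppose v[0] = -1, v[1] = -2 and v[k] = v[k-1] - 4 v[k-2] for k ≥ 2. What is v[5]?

v[2] = (-2) - 4*(-1) = 2
v[3] = 2 - 4*(-2) = 10
v[4] = 10 - 4*2 = 2
v[5] = 2 - 4*10 = -38

-38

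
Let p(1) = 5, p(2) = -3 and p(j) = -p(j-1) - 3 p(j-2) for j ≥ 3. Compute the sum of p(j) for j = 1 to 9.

-118

p(3) = -(-3) - 3*5 = -12
p(4) = -(-12) - 3*(-3) = 21
p(5) = -21 - 3*(-12) = 15
p(6) = -15 - 3*21 = -78
p(7) = -(-78) - 3*15 = 33
p(8) = -33 - 3*(-78) = 201
p(9) = -201 - 3*33 = -300
Sum = 5 + (-3) + (-12) + 21 + 15 + (-78) + 33 + 201 + (-300) = -118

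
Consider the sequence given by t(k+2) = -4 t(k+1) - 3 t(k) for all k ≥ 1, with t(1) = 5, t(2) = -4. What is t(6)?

116

t(3) = -4*(-4) - 3*5 = 1
t(4) = -4*1 - 3*(-4) = 8
t(5) = -4*8 - 3*1 = -35
t(6) = -4*(-35) - 3*8 = 116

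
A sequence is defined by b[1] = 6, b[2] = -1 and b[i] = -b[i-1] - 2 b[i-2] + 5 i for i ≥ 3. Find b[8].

8

b[3] = -(-1) - 2·6 + 15 = 4
b[4] = -4 - 2·(-1) + 20 = 18
b[5] = -18 - 2·4 + 25 = -1
b[6] = -(-1) - 2·18 + 30 = -5
b[7] = -(-5) - 2·(-1) + 35 = 42
b[8] = -42 - 2·(-5) + 40 = 8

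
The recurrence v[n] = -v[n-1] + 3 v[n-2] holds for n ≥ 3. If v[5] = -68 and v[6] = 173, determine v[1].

Rearranging, v[n-2] = (v[n] + v[n-1]) / 3.
v[4] = (173 + (-68)) / 3 = 105/3 = 35
v[3] = (-68 + 35) / 3 = -33/3 = -11
v[2] = (35 + (-11)) / 3 = 24/3 = 8
v[1] = (-11 + 8) / 3 = -3/3 = -1

-1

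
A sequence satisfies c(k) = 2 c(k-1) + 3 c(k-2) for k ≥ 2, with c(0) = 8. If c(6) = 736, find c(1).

-4

Let c(1) = x.
c(2) = 24 + 2x
c(3) = 48 + 7x
c(4) = 168 + 20x
c(5) = 480 + 61x
c(6) = 1464 + 182x
So 1464 + 182x = 736, giving x = -4.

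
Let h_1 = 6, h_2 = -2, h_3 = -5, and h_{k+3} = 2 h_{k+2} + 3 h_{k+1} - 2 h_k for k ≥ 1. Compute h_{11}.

h_4 = 2*(-5) + 3*(-2) - 2*6 = -28
h_5 = 2*(-28) + 3*(-5) - 2*(-2) = -67
h_6 = 2*(-67) + 3*(-28) - 2*(-5) = -208
h_7 = 2*(-208) + 3*(-67) - 2*(-28) = -561
h_8 = 2*(-561) + 3*(-208) - 2*(-67) = -1612
h_9 = 2*(-1612) + 3*(-561) - 2*(-208) = -4491
h_{10} = 2*(-4491) + 3*(-1612) - 2*(-561) = -12696
h_{11} = 2*(-12696) + 3*(-4491) - 2*(-1612) = -35641

-35641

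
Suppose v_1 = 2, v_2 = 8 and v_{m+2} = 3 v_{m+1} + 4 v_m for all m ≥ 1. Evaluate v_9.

v_3 = 3*8 + 4*2 = 32
v_4 = 3*32 + 4*8 = 128
v_5 = 3*128 + 4*32 = 512
v_6 = 3*512 + 4*128 = 2048
v_7 = 3*2048 + 4*512 = 8192
v_8 = 3*8192 + 4*2048 = 32768
v_9 = 3*32768 + 4*8192 = 131072

131072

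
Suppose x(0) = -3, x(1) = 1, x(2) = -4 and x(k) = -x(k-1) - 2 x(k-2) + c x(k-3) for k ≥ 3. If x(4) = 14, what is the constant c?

2

x(3) = 2 - 3c
x(4) = 6 + 4c
So 6 + 4c = 14, giving c = 2.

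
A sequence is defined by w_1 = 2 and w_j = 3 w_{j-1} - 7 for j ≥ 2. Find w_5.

-118

w_2 = 3·2 - 7 = -1
w_3 = 3·(-1) - 7 = -10
w_4 = 3·(-10) - 7 = -37
w_5 = 3·(-37) - 7 = -118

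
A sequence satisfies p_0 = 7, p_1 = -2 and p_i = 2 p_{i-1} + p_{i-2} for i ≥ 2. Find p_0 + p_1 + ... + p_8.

p_2 = 2(-2) + 7 = 3
p_3 = 2(3) + (-2) = 4
p_4 = 2(4) + 3 = 11
p_5 = 2(11) + 4 = 26
p_6 = 2(26) + 11 = 63
p_7 = 2(63) + 26 = 152
p_8 = 2(152) + 63 = 367
Sum = 7 + (-2) + 3 + 4 + 11 + 26 + 63 + 152 + 367 = 631

631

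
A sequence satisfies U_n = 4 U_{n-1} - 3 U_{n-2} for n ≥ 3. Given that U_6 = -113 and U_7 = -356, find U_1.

Rearranging, U_{n-2} = (U_n - 4 U_{n-1}) / -3.
U_5 = (-356 - 4·(-113)) / -3 = 96/-3 = -32
U_4 = (-113 - 4·(-32)) / -3 = 15/-3 = -5
U_3 = (-32 - 4·(-5)) / -3 = -12/-3 = 4
U_2 = (-5 - 4·4) / -3 = -21/-3 = 7
U_1 = (4 - 4·7) / -3 = -24/-3 = 8

8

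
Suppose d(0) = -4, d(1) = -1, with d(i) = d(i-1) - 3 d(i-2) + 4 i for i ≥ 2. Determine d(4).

d(2) = (-1) - 3*(-4) + 8 = 19
d(3) = 19 - 3*(-1) + 12 = 34
d(4) = 34 - 3*19 + 16 = -7

-7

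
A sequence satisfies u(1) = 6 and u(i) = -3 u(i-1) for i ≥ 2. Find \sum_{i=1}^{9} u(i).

u(2) = -3(6) = -18
u(3) = -3(-18) = 54
u(4) = -3(54) = -162
u(5) = -3(-162) = 486
u(6) = -3(486) = -1458
u(7) = -3(-1458) = 4374
u(8) = -3(4374) = -13122
u(9) = -3(-13122) = 39366
Sum = 6 + (-18) + 54 + (-162) + 486 + (-1458) + 4374 + (-13122) + 39366 = 29526

29526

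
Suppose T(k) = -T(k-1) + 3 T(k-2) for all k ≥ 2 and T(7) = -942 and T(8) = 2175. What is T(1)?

-6

Rearranging, T(k-2) = (T(k) + T(k-1)) / 3.
T(6) = (2175 + (-942)) / 3 = 1233/3 = 411
T(5) = (-942 + 411) / 3 = -531/3 = -177
T(4) = (411 + (-177)) / 3 = 234/3 = 78
T(3) = (-177 + 78) / 3 = -99/3 = -33
T(2) = (78 + (-33)) / 3 = 45/3 = 15
T(1) = (-33 + 15) / 3 = -18/3 = -6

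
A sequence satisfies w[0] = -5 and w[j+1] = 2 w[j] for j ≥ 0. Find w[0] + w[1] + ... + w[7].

w[1] = 2·(-5) = -10
w[2] = 2·(-10) = -20
w[3] = 2·(-20) = -40
w[4] = 2·(-40) = -80
w[5] = 2·(-80) = -160
w[6] = 2·(-160) = -320
w[7] = 2·(-320) = -640
Sum = (-5) + (-10) + (-20) + (-40) + (-80) + (-160) + (-320) + (-640) = -1275

-1275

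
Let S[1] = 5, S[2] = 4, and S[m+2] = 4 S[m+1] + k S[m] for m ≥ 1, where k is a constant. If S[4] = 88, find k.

1

S[3] = 16 + 5k
S[4] = 64 + 24k
So 64 + 24k = 88, giving k = 1.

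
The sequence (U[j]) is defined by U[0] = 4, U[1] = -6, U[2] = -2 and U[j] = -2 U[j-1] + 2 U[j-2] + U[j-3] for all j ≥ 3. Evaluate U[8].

U[3] = -2(-2) + 2(-6) + 4 = -4
U[4] = -2(-4) + 2(-2) + (-6) = -2
U[5] = -2(-2) + 2(-4) + (-2) = -6
U[6] = -2(-6) + 2(-2) + (-4) = 4
U[7] = -2(4) + 2(-6) + (-2) = -22
U[8] = -2(-22) + 2(4) + (-6) = 46

46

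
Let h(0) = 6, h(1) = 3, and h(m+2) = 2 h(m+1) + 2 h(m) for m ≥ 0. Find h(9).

h(2) = 2(3) + 2(6) = 18
h(3) = 2(18) + 2(3) = 42
h(4) = 2(42) + 2(18) = 120
h(5) = 2(120) + 2(42) = 324
h(6) = 2(324) + 2(120) = 888
h(7) = 2(888) + 2(324) = 2424
h(8) = 2(2424) + 2(888) = 6624
h(9) = 2(6624) + 2(2424) = 18096

18096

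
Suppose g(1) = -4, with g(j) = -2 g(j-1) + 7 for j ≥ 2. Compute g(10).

g(2) = -2·(-4) + 7 = 15
g(3) = -2·15 + 7 = -23
g(4) = -2·(-23) + 7 = 53
g(5) = -2·53 + 7 = -99
g(6) = -2·(-99) + 7 = 205
g(7) = -2·205 + 7 = -403
g(8) = -2·(-403) + 7 = 813
g(9) = -2·813 + 7 = -1619
g(10) = -2·(-1619) + 7 = 3245

3245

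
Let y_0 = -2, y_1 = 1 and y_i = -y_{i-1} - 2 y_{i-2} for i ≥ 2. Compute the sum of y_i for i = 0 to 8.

y_2 = -1 - 2*(-2) = 3
y_3 = -3 - 2*1 = -5
y_4 = -(-5) - 2*3 = -1
y_5 = -(-1) - 2*(-5) = 11
y_6 = -11 - 2*(-1) = -9
y_7 = -(-9) - 2*11 = -13
y_8 = -(-13) - 2*(-9) = 31
Sum = (-2) + 1 + 3 + (-5) + (-1) + 11 + (-9) + (-13) + 31 = 16

16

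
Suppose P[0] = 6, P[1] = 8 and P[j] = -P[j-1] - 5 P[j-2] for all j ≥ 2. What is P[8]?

P[2] = -8 - 5*6 = -38
P[3] = -(-38) - 5*8 = -2
P[4] = -(-2) - 5*(-38) = 192
P[5] = -192 - 5*(-2) = -182
P[6] = -(-182) - 5*192 = -778
P[7] = -(-778) - 5*(-182) = 1688
P[8] = -1688 - 5*(-778) = 2202

2202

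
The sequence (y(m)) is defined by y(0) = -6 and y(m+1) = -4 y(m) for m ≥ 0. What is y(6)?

y(1) = -4(-6) = 24
y(2) = -4(24) = -96
y(3) = -4(-96) = 384
y(4) = -4(384) = -1536
y(5) = -4(-1536) = 6144
y(6) = -4(6144) = -24576

-24576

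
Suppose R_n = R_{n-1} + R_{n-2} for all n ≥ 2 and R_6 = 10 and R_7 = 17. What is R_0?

Rearranging, R_{n-2} = R_n - R_{n-1}.
R_5 = 17 - 10 = 7
R_4 = 10 - 7 = 3
R_3 = 7 - 3 = 4
R_2 = 3 - 4 = -1
R_1 = 4 - (-1) = 5
R_0 = -1 - 5 = -6

-6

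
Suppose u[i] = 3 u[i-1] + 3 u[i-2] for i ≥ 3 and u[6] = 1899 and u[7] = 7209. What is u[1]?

9

Rearranging, u[i-2] = (u[i] - 3 u[i-1]) / 3.
u[5] = (7209 - 3(1899)) / 3 = 1512/3 = 504
u[4] = (1899 - 3(504)) / 3 = 387/3 = 129
u[3] = (504 - 3(129)) / 3 = 117/3 = 39
u[2] = (129 - 3(39)) / 3 = 12/3 = 4
u[1] = (39 - 3(4)) / 3 = 27/3 = 9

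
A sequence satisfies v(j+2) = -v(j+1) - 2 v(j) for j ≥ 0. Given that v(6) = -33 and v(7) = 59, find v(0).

1

Rearranging, v(j-2) = (v(j) + v(j-1)) / -2.
v(5) = (59 + (-33)) / -2 = 26/-2 = -13
v(4) = (-33 + (-13)) / -2 = -46/-2 = 23
v(3) = (-13 + 23) / -2 = 10/-2 = -5
v(2) = (23 + (-5)) / -2 = 18/-2 = -9
v(1) = (-5 + (-9)) / -2 = -14/-2 = 7
v(0) = (-9 + 7) / -2 = -2/-2 = 1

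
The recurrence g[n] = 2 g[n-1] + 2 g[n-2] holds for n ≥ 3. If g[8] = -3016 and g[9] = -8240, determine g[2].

-7

Rearranging, g[n-2] = (g[n] - 2 g[n-1]) / 2.
g[7] = (-8240 - 2*(-3016)) / 2 = -2208/2 = -1104
g[6] = (-3016 - 2*(-1104)) / 2 = -808/2 = -404
g[5] = (-1104 - 2*(-404)) / 2 = -296/2 = -148
g[4] = (-404 - 2*(-148)) / 2 = -108/2 = -54
g[3] = (-148 - 2*(-54)) / 2 = -40/2 = -20
g[2] = (-54 - 2*(-20)) / 2 = -14/2 = -7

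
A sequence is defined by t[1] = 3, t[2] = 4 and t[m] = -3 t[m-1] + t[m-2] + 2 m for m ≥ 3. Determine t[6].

201

t[3] = -3(4) + 3 + 6 = -3
t[4] = -3(-3) + 4 + 8 = 21
t[5] = -3(21) + (-3) + 10 = -56
t[6] = -3(-56) + 21 + 12 = 201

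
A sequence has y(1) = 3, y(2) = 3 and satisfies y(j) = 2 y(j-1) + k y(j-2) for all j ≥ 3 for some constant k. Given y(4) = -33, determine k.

-5

y(3) = 6 + 3k
y(4) = 12 + 9k
So 12 + 9k = -33, giving k = -5.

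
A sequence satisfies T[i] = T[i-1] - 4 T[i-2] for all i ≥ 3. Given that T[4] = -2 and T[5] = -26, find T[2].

Rearranging, T[i-2] = (T[i] - T[i-1]) / -4.
T[3] = (-26 - (-2)) / -4 = -24/-4 = 6
T[2] = (-2 - 6) / -4 = -8/-4 = 2

2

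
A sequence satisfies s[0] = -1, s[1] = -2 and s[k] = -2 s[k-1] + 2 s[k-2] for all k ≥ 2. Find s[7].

s[2] = -2(-2) + 2(-1) = 2
s[3] = -2(2) + 2(-2) = -8
s[4] = -2(-8) + 2(2) = 20
s[5] = -2(20) + 2(-8) = -56
s[6] = -2(-56) + 2(20) = 152
s[7] = -2(152) + 2(-56) = -416

-416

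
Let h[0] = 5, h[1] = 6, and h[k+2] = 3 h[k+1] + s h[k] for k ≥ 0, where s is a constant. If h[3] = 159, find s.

h[2] = 18 + 5s
h[3] = 54 + 21s
So 54 + 21s = 159, giving s = 5.

5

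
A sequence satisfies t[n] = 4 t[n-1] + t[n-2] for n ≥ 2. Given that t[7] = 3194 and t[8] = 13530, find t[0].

Rearranging, t[n-2] = t[n] - 4 t[n-1].
t[6] = 13530 - 4*3194 = 754
t[5] = 3194 - 4*754 = 178
t[4] = 754 - 4*178 = 42
t[3] = 178 - 4*42 = 10
t[2] = 42 - 4*10 = 2
t[1] = 10 - 4*2 = 2
t[0] = 2 - 4*2 = -6

-6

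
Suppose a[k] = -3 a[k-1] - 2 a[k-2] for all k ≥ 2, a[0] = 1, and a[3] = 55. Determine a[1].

Let a[1] = y.
a[2] = -2 - 3y
a[3] = 6 + 7y
So 6 + 7y = 55, giving y = 7.

7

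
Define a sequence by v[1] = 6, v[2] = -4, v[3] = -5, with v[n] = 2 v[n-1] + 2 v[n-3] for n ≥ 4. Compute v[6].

v[4] = 2(-5) + 2(6) = 2
v[5] = 2(2) + 2(-4) = -4
v[6] = 2(-4) + 2(-5) = -18

-18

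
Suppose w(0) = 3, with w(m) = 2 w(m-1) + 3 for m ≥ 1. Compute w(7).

765

w(1) = 2*3 + 3 = 9
w(2) = 2*9 + 3 = 21
w(3) = 2*21 + 3 = 45
w(4) = 2*45 + 3 = 93
w(5) = 2*93 + 3 = 189
w(6) = 2*189 + 3 = 381
w(7) = 2*381 + 3 = 765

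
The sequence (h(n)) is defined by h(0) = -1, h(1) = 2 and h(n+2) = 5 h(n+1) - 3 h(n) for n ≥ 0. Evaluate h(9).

378167

h(2) = 5(2) - 3(-1) = 13
h(3) = 5(13) - 3(2) = 59
h(4) = 5(59) - 3(13) = 256
h(5) = 5(256) - 3(59) = 1103
h(6) = 5(1103) - 3(256) = 4747
h(7) = 5(4747) - 3(1103) = 20426
h(8) = 5(20426) - 3(4747) = 87889
h(9) = 5(87889) - 3(20426) = 378167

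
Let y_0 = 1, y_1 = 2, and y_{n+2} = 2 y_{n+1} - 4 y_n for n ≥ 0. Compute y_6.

64

y_2 = 2·2 - 4·1 = 0
y_3 = 2·0 - 4·2 = -8
y_4 = 2·(-8) - 4·0 = -16
y_5 = 2·(-16) - 4·(-8) = 0
y_6 = 2·0 - 4·(-16) = 64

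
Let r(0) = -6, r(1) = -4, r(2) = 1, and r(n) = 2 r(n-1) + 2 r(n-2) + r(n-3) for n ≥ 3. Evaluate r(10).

-13714

r(3) = 2(1) + 2(-4) + (-6) = -12
r(4) = 2(-12) + 2(1) + (-4) = -26
r(5) = 2(-26) + 2(-12) + 1 = -75
r(6) = 2(-75) + 2(-26) + (-12) = -214
r(7) = 2(-214) + 2(-75) + (-26) = -604
r(8) = 2(-604) + 2(-214) + (-75) = -1711
r(9) = 2(-1711) + 2(-604) + (-214) = -4844
r(10) = 2(-4844) + 2(-1711) + (-604) = -13714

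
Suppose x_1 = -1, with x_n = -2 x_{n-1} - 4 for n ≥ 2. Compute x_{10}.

x_2 = -2*(-1) - 4 = -2
x_3 = -2*(-2) - 4 = 0
x_4 = -2*0 - 4 = -4
x_5 = -2*(-4) - 4 = 4
x_6 = -2*4 - 4 = -12
x_7 = -2*(-12) - 4 = 20
x_8 = -2*20 - 4 = -44
x_9 = -2*(-44) - 4 = 84
x_{10} = -2*84 - 4 = -172

-172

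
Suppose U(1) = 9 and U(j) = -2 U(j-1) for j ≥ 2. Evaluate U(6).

-288

U(2) = -2·9 = -18
U(3) = -2·(-18) = 36
U(4) = -2·36 = -72
U(5) = -2·(-72) = 144
U(6) = -2·144 = -288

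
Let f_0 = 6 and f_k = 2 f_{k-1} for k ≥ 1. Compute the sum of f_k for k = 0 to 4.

186

f_1 = 2(6) = 12
f_2 = 2(12) = 24
f_3 = 2(24) = 48
f_4 = 2(48) = 96
Sum = 6 + 12 + 24 + 48 + 96 = 186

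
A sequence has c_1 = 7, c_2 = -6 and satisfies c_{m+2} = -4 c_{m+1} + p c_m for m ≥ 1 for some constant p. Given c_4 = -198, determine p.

c_3 = 24 + 7p
c_4 = -96 - 34p
So -96 - 34p = -198, giving p = 3.

3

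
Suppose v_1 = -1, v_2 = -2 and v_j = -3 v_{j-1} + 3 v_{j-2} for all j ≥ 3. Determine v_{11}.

161838

v_3 = -3*(-2) + 3*(-1) = 3
v_4 = -3*3 + 3*(-2) = -15
v_5 = -3*(-15) + 3*3 = 54
v_6 = -3*54 + 3*(-15) = -207
v_7 = -3*(-207) + 3*54 = 783
v_8 = -3*783 + 3*(-207) = -2970
v_9 = -3*(-2970) + 3*783 = 11259
v_{10} = -3*11259 + 3*(-2970) = -42687
v_{11} = -3*(-42687) + 3*11259 = 161838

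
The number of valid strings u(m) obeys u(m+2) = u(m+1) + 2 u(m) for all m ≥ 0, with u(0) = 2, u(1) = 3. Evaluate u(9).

u(2) = 3 + 2*2 = 7
u(3) = 7 + 2*3 = 13
u(4) = 13 + 2*7 = 27
u(5) = 27 + 2*13 = 53
u(6) = 53 + 2*27 = 107
u(7) = 107 + 2*53 = 213
u(8) = 213 + 2*107 = 427
u(9) = 427 + 2*213 = 853

853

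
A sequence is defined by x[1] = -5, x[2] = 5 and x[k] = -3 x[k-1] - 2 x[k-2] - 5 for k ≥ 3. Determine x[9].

x[3] = -3*5 - 2*(-5) - 5 = -10
x[4] = -3*(-10) - 2*5 - 5 = 15
x[5] = -3*15 - 2*(-10) - 5 = -30
x[6] = -3*(-30) - 2*15 - 5 = 55
x[7] = -3*55 - 2*(-30) - 5 = -110
x[8] = -3*(-110) - 2*55 - 5 = 215
x[9] = -3*215 - 2*(-110) - 5 = -430

-430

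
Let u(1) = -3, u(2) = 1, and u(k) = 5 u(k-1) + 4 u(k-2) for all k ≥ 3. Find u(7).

-5927

u(3) = 5(1) + 4(-3) = -7
u(4) = 5(-7) + 4(1) = -31
u(5) = 5(-31) + 4(-7) = -183
u(6) = 5(-183) + 4(-31) = -1039
u(7) = 5(-1039) + 4(-183) = -5927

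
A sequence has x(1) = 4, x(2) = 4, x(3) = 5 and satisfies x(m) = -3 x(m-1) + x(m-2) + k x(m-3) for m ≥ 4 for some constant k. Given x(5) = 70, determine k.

-4

x(4) = -11 + 4k
x(5) = 38 - 8k
So 38 - 8k = 70, giving k = -4.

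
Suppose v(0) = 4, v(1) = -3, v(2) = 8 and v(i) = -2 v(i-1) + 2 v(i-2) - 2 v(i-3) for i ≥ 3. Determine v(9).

-17496

v(3) = -2(8) + 2(-3) - 2(4) = -30
v(4) = -2(-30) + 2(8) - 2(-3) = 82
v(5) = -2(82) + 2(-30) - 2(8) = -240
v(6) = -2(-240) + 2(82) - 2(-30) = 704
v(7) = -2(704) + 2(-240) - 2(82) = -2052
v(8) = -2(-2052) + 2(704) - 2(-240) = 5992
v(9) = -2(5992) + 2(-2052) - 2(704) = -17496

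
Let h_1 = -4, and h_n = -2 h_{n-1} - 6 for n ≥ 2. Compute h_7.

h_2 = -2(-4) - 6 = 2
h_3 = -2(2) - 6 = -10
h_4 = -2(-10) - 6 = 14
h_5 = -2(14) - 6 = -34
h_6 = -2(-34) - 6 = 62
h_7 = -2(62) - 6 = -130

-130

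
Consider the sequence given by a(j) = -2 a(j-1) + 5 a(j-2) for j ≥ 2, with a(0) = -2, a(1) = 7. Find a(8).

a(2) = -2·7 + 5·(-2) = -24
a(3) = -2·(-24) + 5·7 = 83
a(4) = -2·83 + 5·(-24) = -286
a(5) = -2·(-286) + 5·83 = 987
a(6) = -2·987 + 5·(-286) = -3404
a(7) = -2·(-3404) + 5·987 = 11743
a(8) = -2·11743 + 5·(-3404) = -40506

-40506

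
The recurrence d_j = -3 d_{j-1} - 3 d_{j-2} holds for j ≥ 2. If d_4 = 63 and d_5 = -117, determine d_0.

-6

Rearranging, d_{j-2} = (d_j + 3 d_{j-1}) / -3.
d_3 = (-117 + 3(63)) / -3 = 72/-3 = -24
d_2 = (63 + 3(-24)) / -3 = -9/-3 = 3
d_1 = (-24 + 3(3)) / -3 = -15/-3 = 5
d_0 = (3 + 3(5)) / -3 = 18/-3 = -6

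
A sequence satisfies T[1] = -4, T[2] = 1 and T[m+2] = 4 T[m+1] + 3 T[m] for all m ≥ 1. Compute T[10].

T[3] = 4*1 + 3*(-4) = -8
T[4] = 4*(-8) + 3*1 = -29
T[5] = 4*(-29) + 3*(-8) = -140
T[6] = 4*(-140) + 3*(-29) = -647
T[7] = 4*(-647) + 3*(-140) = -3008
T[8] = 4*(-3008) + 3*(-647) = -13973
T[9] = 4*(-13973) + 3*(-3008) = -64916
T[10] = 4*(-64916) + 3*(-13973) = -301583

-301583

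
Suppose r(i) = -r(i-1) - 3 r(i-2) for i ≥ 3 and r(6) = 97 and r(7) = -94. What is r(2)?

Rearranging, r(i-2) = (r(i) + r(i-1)) / -3.
r(5) = (-94 + 97) / -3 = 3/-3 = -1
r(4) = (97 + (-1)) / -3 = 96/-3 = -32
r(3) = (-1 + (-32)) / -3 = -33/-3 = 11
r(2) = (-32 + 11) / -3 = -21/-3 = 7

7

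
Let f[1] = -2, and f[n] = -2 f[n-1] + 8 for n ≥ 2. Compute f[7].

f[2] = -2·(-2) + 8 = 12
f[3] = -2·12 + 8 = -16
f[4] = -2·(-16) + 8 = 40
f[5] = -2·40 + 8 = -72
f[6] = -2·(-72) + 8 = 152
f[7] = -2·152 + 8 = -296

-296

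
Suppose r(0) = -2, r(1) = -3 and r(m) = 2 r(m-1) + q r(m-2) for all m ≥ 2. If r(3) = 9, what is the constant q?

-3

r(2) = -6 - 2q
r(3) = -12 - 7q
So -12 - 7q = 9, giving q = -3.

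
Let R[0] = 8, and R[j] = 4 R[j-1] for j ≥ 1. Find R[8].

524288

R[1] = 4*8 = 32
R[2] = 4*32 = 128
R[3] = 4*128 = 512
R[4] = 4*512 = 2048
R[5] = 4*2048 = 8192
R[6] = 4*8192 = 32768
R[7] = 4*32768 = 131072
R[8] = 4*131072 = 524288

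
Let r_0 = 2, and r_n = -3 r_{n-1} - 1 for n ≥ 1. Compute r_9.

-44287

r_1 = -3*2 - 1 = -7
r_2 = -3*(-7) - 1 = 20
r_3 = -3*20 - 1 = -61
r_4 = -3*(-61) - 1 = 182
r_5 = -3*182 - 1 = -547
r_6 = -3*(-547) - 1 = 1640
r_7 = -3*1640 - 1 = -4921
r_8 = -3*(-4921) - 1 = 14762
r_9 = -3*14762 - 1 = -44287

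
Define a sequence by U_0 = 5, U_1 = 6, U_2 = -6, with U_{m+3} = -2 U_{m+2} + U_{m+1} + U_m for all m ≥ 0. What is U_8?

-1222

U_3 = -2*(-6) + 6 + 5 = 23
U_4 = -2*23 + (-6) + 6 = -46
U_5 = -2*(-46) + 23 + (-6) = 109
U_6 = -2*109 + (-46) + 23 = -241
U_7 = -2*(-241) + 109 + (-46) = 545
U_8 = -2*545 + (-241) + 109 = -1222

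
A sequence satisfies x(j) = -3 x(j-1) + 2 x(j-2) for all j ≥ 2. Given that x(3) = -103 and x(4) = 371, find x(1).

Rearranging, x(j-2) = (x(j) + 3 x(j-1)) / 2.
x(2) = (371 + 3(-103)) / 2 = 62/2 = 31
x(1) = (-103 + 3(31)) / 2 = -10/2 = -5

-5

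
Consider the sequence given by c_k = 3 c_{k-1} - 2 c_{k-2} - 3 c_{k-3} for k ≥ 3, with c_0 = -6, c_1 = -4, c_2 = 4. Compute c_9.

c_3 = 3(4) - 2(-4) - 3(-6) = 38
c_4 = 3(38) - 2(4) - 3(-4) = 118
c_5 = 3(118) - 2(38) - 3(4) = 266
c_6 = 3(266) - 2(118) - 3(38) = 448
c_7 = 3(448) - 2(266) - 3(118) = 458
c_8 = 3(458) - 2(448) - 3(266) = -320
c_9 = 3(-320) - 2(458) - 3(448) = -3220

-3220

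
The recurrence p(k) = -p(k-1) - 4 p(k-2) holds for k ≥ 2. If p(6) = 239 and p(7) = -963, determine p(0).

-7

Rearranging, p(k-2) = (p(k) + p(k-1)) / -4.
p(5) = (-963 + 239) / -4 = -724/-4 = 181
p(4) = (239 + 181) / -4 = 420/-4 = -105
p(3) = (181 + (-105)) / -4 = 76/-4 = -19
p(2) = (-105 + (-19)) / -4 = -124/-4 = 31
p(1) = (-19 + 31) / -4 = 12/-4 = -3
p(0) = (31 + (-3)) / -4 = 28/-4 = -7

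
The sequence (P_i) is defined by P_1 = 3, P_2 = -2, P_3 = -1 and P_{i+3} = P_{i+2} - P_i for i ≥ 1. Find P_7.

P_4 = (-1) - 3 = -4
P_5 = (-4) - (-2) = -2
P_6 = (-2) - (-1) = -1
P_7 = (-1) - (-4) = 3

3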